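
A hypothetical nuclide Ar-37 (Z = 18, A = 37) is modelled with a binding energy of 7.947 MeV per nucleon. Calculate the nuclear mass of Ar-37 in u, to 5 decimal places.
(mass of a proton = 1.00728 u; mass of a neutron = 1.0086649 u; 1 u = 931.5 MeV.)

Total binding energy = 37 × 7.947 = 294.039 MeV
Mass defect = 294.039 MeV / (931.5 MeV/u) = 0.3156618 u
Constituent mass = 18(1.00728) + 19(1.0086649) = 37.2956731 u
Nuclear mass = 37.2956731 − 0.3156618 = 36.9800113 u ≈ 36.98001 u (to 5 decimal places)

36.98001 u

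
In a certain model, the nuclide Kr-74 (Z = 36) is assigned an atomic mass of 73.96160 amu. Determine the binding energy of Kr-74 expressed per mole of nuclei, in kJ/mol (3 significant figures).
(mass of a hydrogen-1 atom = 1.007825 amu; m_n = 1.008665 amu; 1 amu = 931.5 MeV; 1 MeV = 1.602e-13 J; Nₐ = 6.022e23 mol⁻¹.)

Σm = 36·m(¹H) + 38·m_n = 36.281700 + 38.329270 = 74.610970 amu
Mass defect Δm = 74.610970 − 73.96160 = 0.649370 amu
E_B = 0.649370 × 931.5 = 604.888 MeV
Per nucleus in joules: 604.888 MeV × 1.602e-13 J/MeV = 9.6903e-11 J
Per mole: 9.6903e-11 J × 6.022e23 mol⁻¹ = 5.8355e+13 J/mol

5.84e+10 kJ/mol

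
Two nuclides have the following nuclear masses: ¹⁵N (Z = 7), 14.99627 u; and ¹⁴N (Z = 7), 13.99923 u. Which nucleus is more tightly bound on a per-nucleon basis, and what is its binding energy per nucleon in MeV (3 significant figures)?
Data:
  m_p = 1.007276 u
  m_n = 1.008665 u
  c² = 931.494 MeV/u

¹⁵N; 7.70 MeV/nucleon

¹⁵N: Σm = 7(1.007276) + 8(1.008665) = 15.120252 u; Δm = 0.123982 u; E_B = 115.49 MeV; E_B/A = 7.699 MeV
¹⁴N: Σm = 7(1.007276) + 7(1.008665) = 14.111587 u; Δm = 0.112357 u; E_B = 104.66 MeV; E_B/A = 7.476 MeV
¹⁵N has the higher binding energy per nucleon, so it is the more tightly bound nucleus.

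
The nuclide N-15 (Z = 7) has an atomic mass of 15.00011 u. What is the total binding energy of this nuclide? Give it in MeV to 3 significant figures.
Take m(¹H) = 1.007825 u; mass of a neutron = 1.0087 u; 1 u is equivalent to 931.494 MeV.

116 MeV

Σm = 7·m(¹H) + 8·m_n = 7.054775 + 8.0696 = 15.124375 u
Mass defect Δm = 15.124375 − 15.00011 = 0.124265 u
E_B = 0.124265 × 931.494 = 115.752 MeV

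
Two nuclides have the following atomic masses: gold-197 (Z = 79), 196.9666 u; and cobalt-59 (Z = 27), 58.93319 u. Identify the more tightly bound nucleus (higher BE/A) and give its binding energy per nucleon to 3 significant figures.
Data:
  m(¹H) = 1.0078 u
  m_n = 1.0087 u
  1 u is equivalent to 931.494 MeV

cobalt-59; 8.78 MeV/nucleon

gold-197: Σm = 79(1.0078) + 118(1.0087) = 198.6428 u; Δm = 1.6762 u; E_B = 1561.4 MeV; E_B/A = 7.926 MeV
cobalt-59: Σm = 27(1.0078) + 32(1.0087) = 59.4890 u; Δm = 0.55581 u; E_B = 517.73 MeV; E_B/A = 8.775 MeV
cobalt-59 has the higher binding energy per nucleon, so it is the more tightly bound nucleus.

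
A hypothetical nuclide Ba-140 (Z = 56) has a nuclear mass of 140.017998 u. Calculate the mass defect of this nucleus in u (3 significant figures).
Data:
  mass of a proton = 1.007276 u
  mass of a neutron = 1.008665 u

1.12 u

Total constituent mass: 56 × 1.007276 + 84 × 1.008665 = 141.135316 u
The mass defect is 141.135316 − 140.017998 = 1.117318 u.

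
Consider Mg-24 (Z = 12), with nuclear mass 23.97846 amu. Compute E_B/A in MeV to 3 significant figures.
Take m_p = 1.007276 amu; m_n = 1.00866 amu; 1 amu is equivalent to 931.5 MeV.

Σm = 12·m_p + 12·m_n = 12.087312 + 12.10392 = 24.191232 amu
Mass defect Δm = 24.191232 − 23.97846 = 0.212772 amu
Binding energy = Δm·c² = 0.212772 × 931.5 MeV/amu = 198.197 MeV
BE/A = 198.197 MeV / 24 = 8.258 MeV/nucleon

8.26 MeV/nucleon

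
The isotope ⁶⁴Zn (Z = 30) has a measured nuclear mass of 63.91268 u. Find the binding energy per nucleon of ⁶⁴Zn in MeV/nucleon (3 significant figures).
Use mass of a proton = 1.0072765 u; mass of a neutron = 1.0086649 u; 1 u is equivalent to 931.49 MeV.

8.74 MeV/nucleon

Mass of separated nucleons = 30(1.0072765) + 34(1.0086649) = 30.2182950 + 34.2946066 = 64.5129016 u
Δm = 64.5129016 − 63.91268 = 0.6002216 u
Binding energy = Δm·c² = 0.6002216 × 931.49 MeV/u = 559.100 MeV
Per nucleon: 559.100 / 64 = 8.736 MeV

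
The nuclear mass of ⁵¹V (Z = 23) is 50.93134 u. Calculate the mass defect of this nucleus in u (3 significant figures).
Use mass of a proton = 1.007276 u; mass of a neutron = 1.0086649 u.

The nucleus contains 23 protons and 51 − 23 = 28 neutrons.
Total constituent mass: 23 × 1.007276 + 28 × 1.0086649 = 51.4099652 u
The mass defect is 51.4099652 − 50.93134 = 0.4786252 u.

0.479 u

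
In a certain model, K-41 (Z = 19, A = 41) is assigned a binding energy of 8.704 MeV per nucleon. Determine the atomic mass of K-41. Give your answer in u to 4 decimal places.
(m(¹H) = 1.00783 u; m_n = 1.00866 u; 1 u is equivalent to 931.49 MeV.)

Total binding energy = 41 × 8.704 = 356.864 MeV
Mass defect = 356.864 MeV / (931.49 MeV/u) = 0.383111 u
Constituent mass = 19(1.00783) + 22(1.00866) = 41.33929 u
Atomic mass = 41.33929 − 0.383111 = 40.956179 u ≈ 40.9562 u (to 4 decimal places)

40.9562 u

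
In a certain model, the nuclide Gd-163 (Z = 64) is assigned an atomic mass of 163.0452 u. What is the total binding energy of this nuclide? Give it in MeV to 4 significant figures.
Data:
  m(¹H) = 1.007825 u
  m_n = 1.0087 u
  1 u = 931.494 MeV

1227 MeV

Total constituent mass: 64 × 1.007825 + 99 × 1.0087 = 164.362100 u
The mass defect is 164.362100 − 163.0452 = 1.316900 u.
E_B = 1.316900 × 931.494 = 1226.68 MeV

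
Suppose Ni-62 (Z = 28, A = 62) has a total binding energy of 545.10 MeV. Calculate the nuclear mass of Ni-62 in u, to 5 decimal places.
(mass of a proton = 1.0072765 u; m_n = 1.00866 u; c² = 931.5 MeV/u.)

Mass defect = 545.10 MeV / (931.5 MeV/u) = 0.5851852 u
Constituent mass = 28(1.0072765) + 34(1.00866) = 62.4981820 u
Nuclear mass = 62.4981820 − 0.5851852 = 61.9129968 u ≈ 61.91300 u (to 5 decimal places)

61.91300 u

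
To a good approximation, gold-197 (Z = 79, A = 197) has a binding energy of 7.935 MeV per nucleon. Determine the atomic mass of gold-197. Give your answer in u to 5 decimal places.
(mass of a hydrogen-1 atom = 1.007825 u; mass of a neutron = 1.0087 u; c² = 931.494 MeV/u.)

196.96662 u

Total binding energy = 197 × 7.935 = 1563.195 MeV
Mass defect = 1563.195 MeV / (931.494 MeV/u) = 1.6781590 u
Constituent mass = 79(1.007825) + 118(1.0087) = 198.644775 u
Atomic mass = 198.644775 − 1.6781590 = 196.9666160 u ≈ 196.96662 u (to 5 decimal places)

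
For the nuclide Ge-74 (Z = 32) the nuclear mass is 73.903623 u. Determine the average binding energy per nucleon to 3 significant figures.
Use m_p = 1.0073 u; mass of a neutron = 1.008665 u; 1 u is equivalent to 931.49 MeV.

8.73 MeV/nucleon

Mass of separated nucleons = 32(1.0073) + 42(1.008665) = 32.2336 + 42.363930 = 74.597530 u
Mass defect Δm = 74.597530 − 73.903623 = 0.693907 u
E_B = 0.693907 × 931.49 = 646.367 MeV
Per nucleon: 646.367 / 74 = 8.7347 MeV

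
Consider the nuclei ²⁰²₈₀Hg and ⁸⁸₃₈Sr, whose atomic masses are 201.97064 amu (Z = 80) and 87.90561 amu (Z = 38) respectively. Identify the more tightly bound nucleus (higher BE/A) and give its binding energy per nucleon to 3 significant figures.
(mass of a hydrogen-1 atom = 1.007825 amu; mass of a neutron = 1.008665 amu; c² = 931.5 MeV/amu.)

⁸⁸₃₈Sr; 8.73 MeV/nucleon

²⁰²₈₀Hg: Σm = 80(1.007825) + 122(1.008665) = 203.683130 amu; Δm = 1.712490 amu; E_B = 1595.2 MeV; E_B/A = 7.897 MeV
⁸⁸₃₈Sr: Σm = 38(1.007825) + 50(1.008665) = 88.730600 amu; Δm = 0.824990 amu; E_B = 768.48 MeV; E_B/A = 8.733 MeV
⁸⁸₃₈Sr has the higher binding energy per nucleon, so it is the more tightly bound nucleus.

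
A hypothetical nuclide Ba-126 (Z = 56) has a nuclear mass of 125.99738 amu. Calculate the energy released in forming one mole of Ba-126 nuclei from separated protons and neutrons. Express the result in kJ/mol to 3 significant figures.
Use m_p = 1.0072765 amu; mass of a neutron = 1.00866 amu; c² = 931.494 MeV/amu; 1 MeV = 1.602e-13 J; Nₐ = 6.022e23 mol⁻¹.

9.13e+10 kJ/mol

Total constituent mass: 56 × 1.0072765 + 70 × 1.00866 = 127.0136840 amu
The mass defect is 127.0136840 − 125.99738 = 1.0163040 amu.
E_B = 1.0163040 × 931.494 = 946.681 MeV
Per nucleus in joules: 946.681 MeV × 1.602e-13 J/MeV = 1.5166e-10 J
Per mole: 1.5166e-10 J × 6.022e23 mol⁻¹ = 9.1330e+13 J/mol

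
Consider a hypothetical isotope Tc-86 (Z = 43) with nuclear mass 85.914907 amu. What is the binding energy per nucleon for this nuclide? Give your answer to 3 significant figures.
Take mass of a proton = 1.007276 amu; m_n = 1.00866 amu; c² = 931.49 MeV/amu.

Total constituent mass: 43 × 1.007276 + 43 × 1.00866 = 86.685248 amu
Δm = 86.685248 − 85.914907 = 0.770341 amu
Converting to energy: 0.770341 amu × 931.49 MeV/amu = 717.565 MeV
Per nucleon: 717.565 / 86 = 8.344 MeV

8.34 MeV/nucleon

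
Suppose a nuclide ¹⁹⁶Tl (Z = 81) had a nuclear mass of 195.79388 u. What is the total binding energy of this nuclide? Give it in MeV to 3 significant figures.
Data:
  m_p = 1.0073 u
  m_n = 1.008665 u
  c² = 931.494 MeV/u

With 81 protons and 115 neutrons (A = 196):
Mass of separated nucleons = 81(1.0073) + 115(1.008665) = 81.5913 + 115.996475 = 197.587775 u
Mass defect Δm = 197.587775 − 195.79388 = 1.793895 u
Converting to energy: 1.793895 u × 931.494 MeV/u = 1671.00 MeV

1670 MeV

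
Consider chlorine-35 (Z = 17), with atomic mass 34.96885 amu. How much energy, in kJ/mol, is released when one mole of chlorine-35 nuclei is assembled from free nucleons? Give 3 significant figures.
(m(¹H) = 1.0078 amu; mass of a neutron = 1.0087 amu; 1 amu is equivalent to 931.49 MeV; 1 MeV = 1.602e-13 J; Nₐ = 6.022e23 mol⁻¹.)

With 17 protons and 18 neutrons (A = 35):
Total constituent mass: 17 × 1.0078 + 18 × 1.0087 = 35.2892 amu
The mass defect is 35.2892 − 34.96885 = 0.32035 amu.
Converting to energy: 0.32035 amu × 931.49 MeV/amu = 298.403 MeV
Per nucleus in joules: 298.403 MeV × 1.602e-13 J/MeV = 4.7804e-11 J
Per mole: 4.7804e-11 J × 6.022e23 mol⁻¹ = 2.8788e+13 J/mol

2.88e+10 kJ/mol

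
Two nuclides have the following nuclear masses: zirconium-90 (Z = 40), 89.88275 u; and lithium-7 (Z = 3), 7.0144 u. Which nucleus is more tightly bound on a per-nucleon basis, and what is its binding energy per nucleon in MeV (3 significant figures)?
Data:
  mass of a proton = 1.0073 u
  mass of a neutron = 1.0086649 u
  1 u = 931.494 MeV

zirconium-90: Σm = 40(1.0073) + 50(1.0086649) = 90.7252450 u; Δm = 0.8424950 u; E_B = 784.78 MeV; E_B/A = 8.720 MeV
lithium-7: Σm = 3(1.0073) + 4(1.0086649) = 7.0565596 u; Δm = 0.0421596 u; E_B = 39.271 MeV; E_B/A = 5.610 MeV
zirconium-90 has the higher binding energy per nucleon, so it is the more tightly bound nucleus.

zirconium-90; 8.72 MeV/nucleon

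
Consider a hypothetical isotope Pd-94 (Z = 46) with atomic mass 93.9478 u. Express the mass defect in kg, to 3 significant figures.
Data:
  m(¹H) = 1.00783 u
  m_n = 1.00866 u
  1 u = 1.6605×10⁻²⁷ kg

1.37e-27 kg

With 46 protons and 48 neutrons (A = 94):
Total constituent mass: 46 × 1.00783 + 48 × 1.00866 = 94.77586 u
The mass defect is 94.77586 − 93.9478 = 0.82806 u.
In SI units: 0.82806 u × 1.6605×10⁻²⁷ kg/u = 1.37499e-27 kg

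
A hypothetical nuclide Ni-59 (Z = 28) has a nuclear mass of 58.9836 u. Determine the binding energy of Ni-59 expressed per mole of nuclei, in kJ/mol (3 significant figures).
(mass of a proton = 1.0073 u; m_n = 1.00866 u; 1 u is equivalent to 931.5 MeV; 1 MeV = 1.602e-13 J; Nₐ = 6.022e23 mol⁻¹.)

4.40e+10 kJ/mol

Mass of separated nucleons = 28(1.0073) + 31(1.00866) = 28.2044 + 31.26846 = 59.47286 u
Δm = 59.47286 − 58.9836 = 0.48926 u
Converting to energy: 0.48926 u × 931.5 MeV/u = 455.746 MeV
Per nucleus in joules: 455.746 MeV × 1.602e-13 J/MeV = 7.3011e-11 J
Per mole: 7.3011e-11 J × 6.022e23 mol⁻¹ = 4.3967e+13 J/mol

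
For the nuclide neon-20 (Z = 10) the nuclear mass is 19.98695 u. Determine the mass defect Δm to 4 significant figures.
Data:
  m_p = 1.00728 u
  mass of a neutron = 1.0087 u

0.1729 u

The nucleus contains 10 protons and 20 − 10 = 10 neutrons.
Σm = 10·m_p + 10·m_n = 10.07280 + 10.0870 = 20.15980 u
Δm = 20.15980 − 19.98695 = 0.17285 u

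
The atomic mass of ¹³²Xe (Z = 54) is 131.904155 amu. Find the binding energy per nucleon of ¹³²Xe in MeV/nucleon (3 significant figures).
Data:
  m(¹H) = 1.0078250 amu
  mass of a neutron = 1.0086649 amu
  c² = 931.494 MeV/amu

Z = 54, so N = A − Z = 132 − 54 = 78.
Total constituent mass: 54 × 1.0078250 + 78 × 1.0086649 = 133.0984122 amu
Δm = 133.0984122 − 131.904155 = 1.1942572 amu
E_B = 1.1942572 × 931.494 = 1112.44 MeV
Per nucleon: 1112.44 / 132 = 8.428 MeV

8.43 MeV/nucleon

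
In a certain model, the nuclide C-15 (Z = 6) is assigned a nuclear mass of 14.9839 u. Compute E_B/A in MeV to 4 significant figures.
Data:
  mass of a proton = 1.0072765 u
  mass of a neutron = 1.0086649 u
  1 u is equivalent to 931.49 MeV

With 6 protons and 9 neutrons (A = 15):
Σm = 6·m_p + 9·m_n = 6.0436590 + 9.0779841 = 15.1216431 u
Δm = 15.1216431 − 14.9839 = 0.1377431 u
Binding energy = Δm·c² = 0.1377431 × 931.49 MeV/u = 128.306 MeV
BE/A = 128.306 MeV / 15 = 8.554 MeV/nucleon

8.554 MeV/nucleon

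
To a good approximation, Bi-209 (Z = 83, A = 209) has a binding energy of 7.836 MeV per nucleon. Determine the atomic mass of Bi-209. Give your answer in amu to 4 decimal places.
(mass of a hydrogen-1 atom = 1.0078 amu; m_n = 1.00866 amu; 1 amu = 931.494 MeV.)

208.9804 amu

Total binding energy = 209 × 7.836 = 1637.724 MeV
Mass defect = 1637.724 MeV / (931.494 MeV/amu) = 1.758169 amu
Constituent mass = 83(1.0078) + 126(1.00866) = 210.73856 amu
Atomic mass = 210.73856 − 1.758169 = 208.980391 amu ≈ 208.9804 amu (to 4 decimal places)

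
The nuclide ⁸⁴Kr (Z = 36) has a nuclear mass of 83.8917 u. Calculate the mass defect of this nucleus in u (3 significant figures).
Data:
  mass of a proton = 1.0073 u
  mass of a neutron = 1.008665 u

With 36 protons and 48 neutrons (A = 84):
Total constituent mass: 36 × 1.0073 + 48 × 1.008665 = 84.678720 u
Mass defect Δm = 84.678720 − 83.8917 = 0.787020 u

0.787 u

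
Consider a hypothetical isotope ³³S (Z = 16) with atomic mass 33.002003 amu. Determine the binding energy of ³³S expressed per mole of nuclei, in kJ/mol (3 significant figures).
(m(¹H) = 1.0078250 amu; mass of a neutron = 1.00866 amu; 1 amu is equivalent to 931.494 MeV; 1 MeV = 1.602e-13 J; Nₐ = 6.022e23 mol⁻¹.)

The nucleus contains 16 protons and 33 − 16 = 17 neutrons.
Total constituent mass: 16 × 1.0078250 + 17 × 1.00866 = 33.2724200 amu
Δm = 33.2724200 − 33.002003 = 0.2704170 amu
Converting to energy: 0.2704170 amu × 931.494 MeV/amu = 251.892 MeV
Per nucleus in joules: 251.892 MeV × 1.602e-13 J/MeV = 4.0353e-11 J
Per mole: 4.0353e-11 J × 6.022e23 mol⁻¹ = 2.4301e+13 J/mol

2.43e+10 kJ/mol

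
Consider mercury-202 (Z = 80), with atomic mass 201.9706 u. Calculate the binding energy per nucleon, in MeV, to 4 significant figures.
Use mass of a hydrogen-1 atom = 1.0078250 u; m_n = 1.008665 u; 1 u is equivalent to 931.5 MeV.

7.897 MeV/nucleon

Mass of separated nucleons = 80(1.0078250) + 122(1.008665) = 80.6260000 + 123.057130 = 203.6831300 u
Δm = 203.6831300 − 201.9706 = 1.7125300 u
E_B = 1.7125300 × 931.5 = 1595.22 MeV
Per nucleon: 1595.22 / 202 = 7.897 MeV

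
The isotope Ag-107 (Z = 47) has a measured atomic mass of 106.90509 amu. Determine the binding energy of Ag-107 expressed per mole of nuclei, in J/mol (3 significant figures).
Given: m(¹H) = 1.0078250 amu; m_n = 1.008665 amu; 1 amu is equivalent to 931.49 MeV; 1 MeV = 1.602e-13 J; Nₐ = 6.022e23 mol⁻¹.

8.83e+13 J/mol

Total constituent mass: 47 × 1.0078250 + 60 × 1.008665 = 107.8876750 amu
Mass defect Δm = 107.8876750 − 106.90509 = 0.9825850 amu
Binding energy = Δm·c² = 0.9825850 × 931.49 MeV/amu = 915.268 MeV
Per nucleus in joules: 915.268 MeV × 1.602e-13 J/MeV = 1.4663e-10 J
Per mole: 1.4663e-10 J × 6.022e23 mol⁻¹ = 8.8301e+13 J/mol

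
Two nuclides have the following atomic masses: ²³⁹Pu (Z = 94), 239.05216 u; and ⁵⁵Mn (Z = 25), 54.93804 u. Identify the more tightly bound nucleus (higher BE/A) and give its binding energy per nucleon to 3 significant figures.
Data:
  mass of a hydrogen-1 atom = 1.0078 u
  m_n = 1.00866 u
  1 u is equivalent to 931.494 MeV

⁵⁵Mn; 8.75 MeV/nucleon

²³⁹Pu: Σm = 94(1.0078) + 145(1.00866) = 240.98890 u; Δm = 1.93674 u; E_B = 1804.06 MeV; E_B/A = 7.548 MeV
⁵⁵Mn: Σm = 25(1.0078) + 30(1.00866) = 55.45480 u; Δm = 0.51676 u; E_B = 481.36 MeV; E_B/A = 8.752 MeV
⁵⁵Mn has the higher binding energy per nucleon, so it is the more tightly bound nucleus.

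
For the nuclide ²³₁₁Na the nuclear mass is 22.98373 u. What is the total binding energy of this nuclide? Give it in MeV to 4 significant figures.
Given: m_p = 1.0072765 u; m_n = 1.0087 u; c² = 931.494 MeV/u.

The nucleus contains 11 protons and 23 − 11 = 12 neutrons.
Mass of separated nucleons = 11(1.0072765) + 12(1.0087) = 11.0800415 + 12.1044 = 23.1844415 u
Δm = 23.1844415 − 22.98373 = 0.2007115 u
Binding energy = Δm·c² = 0.2007115 × 931.494 MeV/u = 186.962 MeV

187.0 MeV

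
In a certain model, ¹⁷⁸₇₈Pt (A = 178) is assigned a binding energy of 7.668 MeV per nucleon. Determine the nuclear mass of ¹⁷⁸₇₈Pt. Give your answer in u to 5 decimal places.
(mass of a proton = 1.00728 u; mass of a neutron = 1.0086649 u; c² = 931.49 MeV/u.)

177.96904 u

Total binding energy = 178 × 7.668 = 1364.904 MeV
Mass defect = 1364.904 MeV / (931.49 MeV/u) = 1.4652911 u
Constituent mass = 78(1.00728) + 100(1.0086649) = 179.4343300 u
Nuclear mass = 179.4343300 − 1.4652911 = 177.9690389 u ≈ 177.96904 u (to 5 decimal places)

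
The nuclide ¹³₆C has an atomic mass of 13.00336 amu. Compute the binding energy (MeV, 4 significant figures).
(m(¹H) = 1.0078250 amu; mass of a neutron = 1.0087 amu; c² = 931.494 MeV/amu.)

97.33 MeV

With 6 protons and 7 neutrons (A = 13):
Total constituent mass: 6 × 1.0078250 + 7 × 1.0087 = 13.1078500 amu
Δm = 13.1078500 − 13.00336 = 0.1044900 amu
Converting to energy: 0.1044900 amu × 931.494 MeV/amu = 97.3318 MeV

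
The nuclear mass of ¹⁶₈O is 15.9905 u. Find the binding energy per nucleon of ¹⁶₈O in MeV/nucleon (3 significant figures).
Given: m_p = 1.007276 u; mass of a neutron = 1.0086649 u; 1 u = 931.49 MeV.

7.98 MeV/nucleon

Z = 8, so N = A − Z = 16 − 8 = 8.
Σm = 8·m_p + 8·m_n = 8.058208 + 8.0693192 = 16.1275272 u
Mass defect Δm = 16.1275272 − 15.9905 = 0.1370272 u
E_B = 0.1370272 × 931.49 = 127.639 MeV
Dividing by A = 16 gives 7.977 MeV per nucleon.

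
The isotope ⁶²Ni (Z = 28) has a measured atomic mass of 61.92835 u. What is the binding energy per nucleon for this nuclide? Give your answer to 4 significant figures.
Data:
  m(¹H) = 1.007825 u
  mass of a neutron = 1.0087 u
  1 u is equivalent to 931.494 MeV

8.812 MeV/nucleon

Z = 28, so N = A − Z = 62 − 28 = 34.
Mass of separated nucleons = 28(1.007825) + 34(1.0087) = 28.219100 + 34.2958 = 62.514900 u
The mass defect is 62.514900 − 61.92835 = 0.586550 u.
Binding energy = Δm·c² = 0.586550 × 931.494 MeV/u = 546.368 MeV
BE/A = 546.368 MeV / 62 = 8.812 MeV/nucleon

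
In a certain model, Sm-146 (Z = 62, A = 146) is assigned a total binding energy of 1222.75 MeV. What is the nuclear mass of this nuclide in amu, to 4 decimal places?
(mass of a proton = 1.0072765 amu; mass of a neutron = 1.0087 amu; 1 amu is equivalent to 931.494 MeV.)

145.8693 amu

Mass defect = 1222.75 MeV / (931.494 MeV/amu) = 1.312676 amu
Constituent mass = 62(1.0072765) + 84(1.0087) = 147.1819430 amu
Nuclear mass = 147.1819430 − 1.312676 = 145.8692670 amu ≈ 145.8693 amu (to 4 decimal places)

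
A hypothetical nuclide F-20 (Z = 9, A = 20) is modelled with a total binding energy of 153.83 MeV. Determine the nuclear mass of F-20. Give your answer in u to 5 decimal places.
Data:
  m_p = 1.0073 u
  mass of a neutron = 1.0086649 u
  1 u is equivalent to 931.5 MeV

Mass defect = 153.83 MeV / (931.5 MeV/u) = 0.1651422 u
Constituent mass = 9(1.0073) + 11(1.0086649) = 20.1610139 u
Nuclear mass = 20.1610139 − 0.1651422 = 19.9958717 u ≈ 19.99587 u (to 5 decimal places)

19.99587 u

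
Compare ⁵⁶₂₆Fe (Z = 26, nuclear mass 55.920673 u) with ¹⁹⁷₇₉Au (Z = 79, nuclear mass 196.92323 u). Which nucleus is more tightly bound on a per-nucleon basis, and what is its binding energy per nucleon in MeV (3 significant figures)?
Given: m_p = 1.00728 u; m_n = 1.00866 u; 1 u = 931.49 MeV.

⁵⁶₂₆Fe; 8.79 MeV/nucleon

⁵⁶₂₆Fe: Σm = 26(1.00728) + 30(1.00866) = 56.44908 u; Δm = 0.528407 u; E_B = 492.21 MeV; E_B/A = 8.789 MeV
¹⁹⁷₇₉Au: Σm = 79(1.00728) + 118(1.00866) = 198.59700 u; Δm = 1.67377 u; E_B = 1559.1 MeV; E_B/A = 7.914 MeV
⁵⁶₂₆Fe has the higher binding energy per nucleon, so it is the more tightly bound nucleus.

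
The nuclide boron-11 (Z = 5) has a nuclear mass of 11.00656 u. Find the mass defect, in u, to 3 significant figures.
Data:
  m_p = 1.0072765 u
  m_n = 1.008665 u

0.0818 u

With 5 protons and 6 neutrons (A = 11):
Total constituent mass: 5 × 1.0072765 + 6 × 1.008665 = 11.0883725 u
Mass defect Δm = 11.0883725 − 11.00656 = 0.0818125 u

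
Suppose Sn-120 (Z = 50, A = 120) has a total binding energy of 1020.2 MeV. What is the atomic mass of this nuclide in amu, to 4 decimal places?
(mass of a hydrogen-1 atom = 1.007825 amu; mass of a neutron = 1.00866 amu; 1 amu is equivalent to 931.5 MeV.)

Mass defect = 1020.2 MeV / (931.5 MeV/amu) = 1.095223 amu
Constituent mass = 50(1.007825) + 70(1.00866) = 120.997450 amu
Atomic mass = 120.997450 − 1.095223 = 119.902227 amu ≈ 119.9022 amu (to 4 decimal places)

119.9022 amu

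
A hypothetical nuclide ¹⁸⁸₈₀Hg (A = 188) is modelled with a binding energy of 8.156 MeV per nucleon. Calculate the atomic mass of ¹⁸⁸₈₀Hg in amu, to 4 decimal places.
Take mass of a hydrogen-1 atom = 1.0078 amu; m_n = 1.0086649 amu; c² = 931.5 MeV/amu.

187.9137 amu

Total binding energy = 188 × 8.156 = 1533.328 MeV
Mass defect = 1533.328 MeV / (931.5 MeV/amu) = 1.646085 amu
Constituent mass = 80(1.0078) + 108(1.0086649) = 189.5598092 amu
Atomic mass = 189.5598092 − 1.646085 = 187.9137242 amu ≈ 187.9137 amu (to 4 decimal places)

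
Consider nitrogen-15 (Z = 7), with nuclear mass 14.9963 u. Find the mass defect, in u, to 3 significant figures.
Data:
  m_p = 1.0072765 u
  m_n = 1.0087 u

0.124 u

Σm = 7·m_p + 8·m_n = 7.0509355 + 8.0696 = 15.1205355 u
Mass defect Δm = 15.1205355 − 14.9963 = 0.1242355 u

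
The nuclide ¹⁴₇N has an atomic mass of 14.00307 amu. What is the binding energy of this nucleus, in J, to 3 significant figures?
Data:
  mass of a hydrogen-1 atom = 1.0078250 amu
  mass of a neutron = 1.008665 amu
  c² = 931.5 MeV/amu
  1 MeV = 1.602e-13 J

1.68e-11 J

Total constituent mass: 7 × 1.0078250 + 7 × 1.008665 = 14.1154300 amu
The mass defect is 14.1154300 − 14.00307 = 0.1123600 amu.
Binding energy = Δm·c² = 0.1123600 × 931.5 MeV/amu = 104.663 MeV
In joules: 104.663 MeV × 1.602e-13 J/MeV = 1.6767e-11 J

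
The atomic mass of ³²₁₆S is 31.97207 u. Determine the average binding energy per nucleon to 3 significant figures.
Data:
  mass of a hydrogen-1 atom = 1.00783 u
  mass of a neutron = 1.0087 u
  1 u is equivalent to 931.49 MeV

Z = 16, so N = A − Z = 32 − 16 = 16.
Σm = 16·m(¹H) + 16·m_n = 16.12528 + 16.1392 = 32.26448 u
Mass defect Δm = 32.26448 − 31.97207 = 0.29241 u
E_B = 0.29241 × 931.49 = 272.377 MeV
Per nucleon: 272.377 / 32 = 8.512 MeV

8.51 MeV/nucleon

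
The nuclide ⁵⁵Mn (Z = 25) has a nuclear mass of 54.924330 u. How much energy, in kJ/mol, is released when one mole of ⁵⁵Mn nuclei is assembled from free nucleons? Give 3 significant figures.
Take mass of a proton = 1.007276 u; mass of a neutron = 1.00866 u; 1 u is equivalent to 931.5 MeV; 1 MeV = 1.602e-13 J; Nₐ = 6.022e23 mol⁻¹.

Σm = 25·m_p + 30·m_n = 25.181900 + 30.25980 = 55.441700 u
Mass defect Δm = 55.441700 − 54.924330 = 0.517370 u
E_B = 0.517370 × 931.5 = 481.930 MeV
Per nucleus in joules: 481.930 MeV × 1.602e-13 J/MeV = 7.7205e-11 J
Per mole: 7.7205e-11 J × 6.022e23 mol⁻¹ = 4.6493e+13 J/mol

4.65e+10 kJ/mol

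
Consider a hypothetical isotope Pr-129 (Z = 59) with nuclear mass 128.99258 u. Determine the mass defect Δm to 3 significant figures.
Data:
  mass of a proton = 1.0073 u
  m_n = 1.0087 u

1.05 u

The nucleus contains 59 protons and 129 − 59 = 70 neutrons.
Σm = 59·m_p + 70·m_n = 59.4307 + 70.6090 = 130.0397 u
Δm = 130.0397 − 128.99258 = 1.04712 u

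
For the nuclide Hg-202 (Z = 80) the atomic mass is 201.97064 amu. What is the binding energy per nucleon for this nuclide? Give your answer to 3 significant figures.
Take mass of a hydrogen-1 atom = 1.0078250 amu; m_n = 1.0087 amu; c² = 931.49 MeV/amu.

7.92 MeV/nucleon

The nucleus contains 80 protons and 202 − 80 = 122 neutrons.
Total constituent mass: 80 × 1.0078250 + 122 × 1.0087 = 203.6874000 amu
Mass defect Δm = 203.6874000 − 201.97064 = 1.7167600 amu
Binding energy = Δm·c² = 1.7167600 × 931.49 MeV/amu = 1599.14 MeV
Per nucleon: 1599.14 / 202 = 7.917 MeV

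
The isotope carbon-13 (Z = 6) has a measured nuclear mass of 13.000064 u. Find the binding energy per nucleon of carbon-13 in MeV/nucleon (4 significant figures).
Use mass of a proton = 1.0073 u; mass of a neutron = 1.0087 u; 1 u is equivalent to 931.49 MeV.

7.497 MeV/nucleon

Z = 6, so N = A − Z = 13 − 6 = 7.
Σm = 6·m_p + 7·m_n = 6.0438 + 7.0609 = 13.1047 u
Mass defect Δm = 13.1047 − 13.000064 = 0.104636 u
Binding energy = Δm·c² = 0.104636 × 931.49 MeV/u = 97.4674 MeV
Dividing by A = 13 gives 7.497 MeV per nucleon.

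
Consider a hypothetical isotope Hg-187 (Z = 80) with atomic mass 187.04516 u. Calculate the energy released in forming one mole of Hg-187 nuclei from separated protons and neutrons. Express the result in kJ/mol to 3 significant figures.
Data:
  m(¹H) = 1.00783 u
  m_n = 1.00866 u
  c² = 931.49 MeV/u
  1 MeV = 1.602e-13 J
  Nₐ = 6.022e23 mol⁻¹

Total constituent mass: 80 × 1.00783 + 107 × 1.00866 = 188.55302 u
The mass defect is 188.55302 − 187.04516 = 1.50786 u.
Converting to energy: 1.50786 u × 931.49 MeV/u = 1404.56 MeV
Per nucleus in joules: 1404.56 MeV × 1.602e-13 J/MeV = 2.2501e-10 J
Per mole: 2.2501e-10 J × 6.022e23 mol⁻¹ = 1.3550e+14 J/mol

1.36e+11 kJ/mol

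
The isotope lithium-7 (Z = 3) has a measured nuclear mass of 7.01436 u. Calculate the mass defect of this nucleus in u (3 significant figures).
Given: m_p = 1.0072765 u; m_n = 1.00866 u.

0.0421 u

Z = 3, so N = A − Z = 7 − 3 = 4.
Mass of separated nucleons = 3(1.0072765) + 4(1.00866) = 3.0218295 + 4.03464 = 7.0564695 u
Mass defect Δm = 7.0564695 − 7.01436 = 0.0421095 u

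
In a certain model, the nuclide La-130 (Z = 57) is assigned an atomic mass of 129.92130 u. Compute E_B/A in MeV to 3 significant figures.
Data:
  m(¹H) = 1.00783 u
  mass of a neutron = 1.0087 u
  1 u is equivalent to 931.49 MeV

Z = 57, so N = A − Z = 130 − 57 = 73.
Total constituent mass: 57 × 1.00783 + 73 × 1.0087 = 131.08141 u
The mass defect is 131.08141 − 129.92130 = 1.16011 u.
Converting to energy: 1.16011 u × 931.49 MeV/u = 1080.63 MeV
Per nucleon: 1080.63 / 130 = 8.313 MeV

8.31 MeV/nucleon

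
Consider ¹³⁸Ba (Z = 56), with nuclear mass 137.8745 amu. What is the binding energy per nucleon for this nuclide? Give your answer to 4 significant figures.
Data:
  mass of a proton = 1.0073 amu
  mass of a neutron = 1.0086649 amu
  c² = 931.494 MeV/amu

Σm = 56·m_p + 82·m_n = 56.4088 + 82.7105218 = 139.1193218 amu
Δm = 139.1193218 − 137.8745 = 1.2448218 amu
Converting to energy: 1.2448218 amu × 931.494 MeV/amu = 1159.54 MeV
BE/A = 1159.54 MeV / 138 = 8.402 MeV/nucleon

8.402 MeV/nucleon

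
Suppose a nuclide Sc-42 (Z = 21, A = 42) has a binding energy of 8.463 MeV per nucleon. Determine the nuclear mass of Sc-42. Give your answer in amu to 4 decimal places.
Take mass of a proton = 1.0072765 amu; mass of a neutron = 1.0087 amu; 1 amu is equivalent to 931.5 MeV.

Total binding energy = 42 × 8.463 = 355.446 MeV
Mass defect = 355.446 MeV / (931.5 MeV/amu) = 0.381585 amu
Constituent mass = 21(1.0072765) + 21(1.0087) = 42.3355065 amu
Nuclear mass = 42.3355065 − 0.381585 = 41.9539215 amu ≈ 41.9539 amu (to 4 decimal places)

41.9539 amu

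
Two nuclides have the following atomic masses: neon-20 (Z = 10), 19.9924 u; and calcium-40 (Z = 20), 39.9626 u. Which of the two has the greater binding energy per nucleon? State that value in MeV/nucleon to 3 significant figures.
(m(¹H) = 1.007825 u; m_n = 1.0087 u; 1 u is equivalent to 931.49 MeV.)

calcium-40; 8.57 MeV/nucleon

neon-20: Σm = 10(1.007825) + 10(1.0087) = 20.165250 u; Δm = 0.172850 u; E_B = 161.008 MeV; E_B/A = 8.050 MeV
calcium-40: Σm = 20(1.007825) + 20(1.0087) = 40.330500 u; Δm = 0.367900 u; E_B = 342.695 MeV; E_B/A = 8.567 MeV
calcium-40 has the higher binding energy per nucleon, so it is the more tightly bound nucleus.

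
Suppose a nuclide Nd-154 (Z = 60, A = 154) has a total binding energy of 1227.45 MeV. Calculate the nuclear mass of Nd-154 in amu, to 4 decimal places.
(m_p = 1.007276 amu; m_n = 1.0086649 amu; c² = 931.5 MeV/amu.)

153.9333 amu

Mass defect = 1227.45 MeV / (931.5 MeV/amu) = 1.317713 amu
Constituent mass = 60(1.007276) + 94(1.0086649) = 155.2510606 amu
Nuclear mass = 155.2510606 − 1.317713 = 153.9333476 amu ≈ 153.9333 amu (to 4 decimal places)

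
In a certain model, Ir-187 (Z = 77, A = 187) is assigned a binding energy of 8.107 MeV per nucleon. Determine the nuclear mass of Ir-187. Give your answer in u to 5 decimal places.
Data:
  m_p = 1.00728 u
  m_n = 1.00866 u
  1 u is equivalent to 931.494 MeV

186.88566 u

Total binding energy = 187 × 8.107 = 1516.009 MeV
Mass defect = 1516.009 MeV / (931.494 MeV/u) = 1.6275027 u
Constituent mass = 77(1.00728) + 110(1.00866) = 188.51316 u
Nuclear mass = 188.51316 − 1.6275027 = 186.8856573 u ≈ 186.88566 u (to 5 decimal places)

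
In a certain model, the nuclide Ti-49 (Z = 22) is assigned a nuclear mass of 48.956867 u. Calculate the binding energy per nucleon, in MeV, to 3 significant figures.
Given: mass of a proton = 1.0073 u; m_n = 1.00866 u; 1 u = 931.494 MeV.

8.32 MeV/nucleon

Z = 22, so N = A − Z = 49 − 22 = 27.
Σm = 22·m_p + 27·m_n = 22.1606 + 27.23382 = 49.39442 u
Δm = 49.39442 − 48.956867 = 0.437553 u
Binding energy = Δm·c² = 0.437553 × 931.494 MeV/u = 407.578 MeV
Per nucleon: 407.578 / 49 = 8.318 MeV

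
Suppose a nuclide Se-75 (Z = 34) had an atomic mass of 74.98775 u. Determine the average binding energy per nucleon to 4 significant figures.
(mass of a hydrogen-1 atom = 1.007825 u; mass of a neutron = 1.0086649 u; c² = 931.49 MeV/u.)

7.869 MeV/nucleon

Total constituent mass: 34 × 1.007825 + 41 × 1.0086649 = 75.6213109 u
Mass defect Δm = 75.6213109 − 74.98775 = 0.6335609 u
E_B = 0.6335609 × 931.49 = 590.156 MeV
BE/A = 590.156 MeV / 75 = 7.869 MeV/nucleon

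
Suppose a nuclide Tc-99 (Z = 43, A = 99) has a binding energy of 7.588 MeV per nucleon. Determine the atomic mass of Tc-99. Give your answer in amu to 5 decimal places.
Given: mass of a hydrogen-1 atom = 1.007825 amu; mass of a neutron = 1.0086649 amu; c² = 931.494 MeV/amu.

Total binding energy = 99 × 7.588 = 751.212 MeV
Mass defect = 751.212 MeV / (931.494 MeV/amu) = 0.8064593 amu
Constituent mass = 43(1.007825) + 56(1.0086649) = 99.8217094 amu
Atomic mass = 99.8217094 − 0.8064593 = 99.0152501 amu ≈ 99.01525 amu (to 5 decimal places)

99.01525 amu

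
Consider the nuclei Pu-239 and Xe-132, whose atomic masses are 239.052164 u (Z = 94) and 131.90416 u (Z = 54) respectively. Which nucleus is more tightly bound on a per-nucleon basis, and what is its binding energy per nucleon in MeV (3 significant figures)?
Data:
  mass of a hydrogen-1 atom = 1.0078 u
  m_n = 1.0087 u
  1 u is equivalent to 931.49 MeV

Pu-239: Σm = 94(1.0078) + 145(1.0087) = 240.9947 u; Δm = 1.942536 u; E_B = 1809.5 MeV; E_B/A = 7.571 MeV
Xe-132: Σm = 54(1.0078) + 78(1.0087) = 133.0998 u; Δm = 1.19564 u; E_B = 1113.7 MeV; E_B/A = 8.437 MeV
Xe-132 has the higher binding energy per nucleon, so it is the more tightly bound nucleus.

Xe-132; 8.44 MeV/nucleon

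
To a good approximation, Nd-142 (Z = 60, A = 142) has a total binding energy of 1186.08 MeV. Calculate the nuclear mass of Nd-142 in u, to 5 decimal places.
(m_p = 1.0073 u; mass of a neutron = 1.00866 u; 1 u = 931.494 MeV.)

141.87481 u

Mass defect = 1186.08 MeV / (931.494 MeV/u) = 1.2733093 u
Constituent mass = 60(1.0073) + 82(1.00866) = 143.14812 u
Nuclear mass = 143.14812 − 1.2733093 = 141.8748107 u ≈ 141.87481 u (to 5 decimal places)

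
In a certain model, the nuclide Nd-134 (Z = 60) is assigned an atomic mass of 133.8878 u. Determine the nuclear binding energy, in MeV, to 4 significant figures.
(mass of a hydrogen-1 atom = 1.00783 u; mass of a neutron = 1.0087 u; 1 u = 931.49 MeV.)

Z = 60, so N = A − Z = 134 − 60 = 74.
Total constituent mass: 60 × 1.00783 + 74 × 1.0087 = 135.11360 u
Mass defect Δm = 135.11360 − 133.8878 = 1.22580 u
Converting to energy: 1.22580 u × 931.49 MeV/u = 1141.82 MeV

1142 MeV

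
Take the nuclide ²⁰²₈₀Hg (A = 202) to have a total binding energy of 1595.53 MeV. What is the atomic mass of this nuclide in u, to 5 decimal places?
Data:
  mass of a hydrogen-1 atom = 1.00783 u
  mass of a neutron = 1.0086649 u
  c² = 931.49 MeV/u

201.97064 u

Mass defect = 1595.53 MeV / (931.49 MeV/u) = 1.7128794 u
Constituent mass = 80(1.00783) + 122(1.0086649) = 203.6835178 u
Atomic mass = 203.6835178 − 1.7128794 = 201.9706384 u ≈ 201.97064 u (to 5 decimal places)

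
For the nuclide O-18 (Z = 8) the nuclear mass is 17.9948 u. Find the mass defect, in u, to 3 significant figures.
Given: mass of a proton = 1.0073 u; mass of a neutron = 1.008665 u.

With 8 protons and 10 neutrons (A = 18):
Mass of separated nucleons = 8(1.0073) + 10(1.008665) = 8.0584 + 10.086650 = 18.145050 u
Δm = 18.145050 − 17.9948 = 0.150250 u

0.150 u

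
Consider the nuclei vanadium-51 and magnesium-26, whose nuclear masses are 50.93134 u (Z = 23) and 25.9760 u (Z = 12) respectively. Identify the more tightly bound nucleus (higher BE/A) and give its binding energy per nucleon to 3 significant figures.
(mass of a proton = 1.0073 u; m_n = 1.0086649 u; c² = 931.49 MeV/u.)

vanadium-51: Σm = 23(1.0073) + 28(1.0086649) = 51.4105172 u; Δm = 0.4791772 u; E_B = 446.35 MeV; E_B/A = 8.752 MeV
magnesium-26: Σm = 12(1.0073) + 14(1.0086649) = 26.2089086 u; Δm = 0.2329086 u; E_B = 216.95 MeV; E_B/A = 8.344 MeV
vanadium-51 has the higher binding energy per nucleon, so it is the more tightly bound nucleus.

vanadium-51; 8.75 MeV/nucleon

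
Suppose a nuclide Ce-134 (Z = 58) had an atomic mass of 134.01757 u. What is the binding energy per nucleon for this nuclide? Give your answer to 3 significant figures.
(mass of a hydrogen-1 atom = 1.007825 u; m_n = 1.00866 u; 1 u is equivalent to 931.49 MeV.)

Total constituent mass: 58 × 1.007825 + 76 × 1.00866 = 135.112010 u
The mass defect is 135.112010 − 134.01757 = 1.094440 u.
Binding energy = Δm·c² = 1.094440 × 931.49 MeV/u = 1019.46 MeV
Per nucleon: 1019.46 / 134 = 7.608 MeV

7.61 MeV/nucleon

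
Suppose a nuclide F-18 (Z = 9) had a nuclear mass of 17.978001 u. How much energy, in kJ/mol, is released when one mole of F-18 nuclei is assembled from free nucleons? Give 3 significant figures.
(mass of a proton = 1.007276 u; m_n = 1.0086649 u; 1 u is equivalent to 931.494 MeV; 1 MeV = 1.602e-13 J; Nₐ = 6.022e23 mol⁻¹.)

1.49e+10 kJ/mol

Z = 9, so N = A − Z = 18 − 9 = 9.
Total constituent mass: 9 × 1.007276 + 9 × 1.0086649 = 18.1434681 u
Δm = 18.1434681 − 17.978001 = 0.1654671 u
Binding energy = Δm·c² = 0.1654671 × 931.494 MeV/u = 154.132 MeV
Per nucleus in joules: 154.132 MeV × 1.602e-13 J/MeV = 2.4692e-11 J
Per mole: 2.4692e-11 J × 6.022e23 mol⁻¹ = 1.4870e+13 J/mol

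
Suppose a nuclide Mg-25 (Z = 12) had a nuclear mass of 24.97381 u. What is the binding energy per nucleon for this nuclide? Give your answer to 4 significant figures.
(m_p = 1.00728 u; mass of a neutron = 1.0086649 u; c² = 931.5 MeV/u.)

Mass of separated nucleons = 12(1.00728) + 13(1.0086649) = 12.08736 + 13.1126437 = 25.2000037 u
The mass defect is 25.2000037 − 24.97381 = 0.2261937 u.
E_B = 0.2261937 × 931.5 = 210.699 MeV
BE/A = 210.699 MeV / 25 = 8.428 MeV/nucleon

8.428 MeV/nucleon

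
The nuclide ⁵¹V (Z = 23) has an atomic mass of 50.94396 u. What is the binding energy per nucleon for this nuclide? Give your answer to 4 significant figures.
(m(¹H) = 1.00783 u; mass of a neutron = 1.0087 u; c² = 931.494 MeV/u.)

8.762 MeV/nucleon

Σm = 23·m(¹H) + 28·m_n = 23.18009 + 28.2436 = 51.42369 u
Δm = 51.42369 − 50.94396 = 0.47973 u
E_B = 0.47973 × 931.494 = 446.866 MeV
Dividing by A = 51 gives 8.762 MeV per nucleon.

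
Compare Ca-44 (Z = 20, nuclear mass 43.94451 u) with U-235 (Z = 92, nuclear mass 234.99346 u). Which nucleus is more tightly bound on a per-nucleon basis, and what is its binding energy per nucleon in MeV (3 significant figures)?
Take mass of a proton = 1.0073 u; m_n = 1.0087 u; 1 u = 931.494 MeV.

Ca-44: Σm = 20(1.0073) + 24(1.0087) = 44.3548 u; Δm = 0.41029 u; E_B = 382.18 MeV; E_B/A = 8.686 MeV
U-235: Σm = 92(1.0073) + 143(1.0087) = 236.9157 u; Δm = 1.92224 u; E_B = 1790.56 MeV; E_B/A = 7.619 MeV
Ca-44 has the higher binding energy per nucleon, so it is the more tightly bound nucleus.

Ca-44; 8.69 MeV/nucleon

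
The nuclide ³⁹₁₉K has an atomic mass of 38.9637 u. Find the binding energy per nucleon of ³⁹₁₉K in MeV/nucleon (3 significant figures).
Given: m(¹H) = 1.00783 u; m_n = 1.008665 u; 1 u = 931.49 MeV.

8.56 MeV/nucleon

Total constituent mass: 19 × 1.00783 + 20 × 1.008665 = 39.322070 u
Δm = 39.322070 − 38.9637 = 0.358370 u
Converting to energy: 0.358370 u × 931.49 MeV/u = 333.818 MeV
Per nucleon: 333.818 / 39 = 8.559 MeV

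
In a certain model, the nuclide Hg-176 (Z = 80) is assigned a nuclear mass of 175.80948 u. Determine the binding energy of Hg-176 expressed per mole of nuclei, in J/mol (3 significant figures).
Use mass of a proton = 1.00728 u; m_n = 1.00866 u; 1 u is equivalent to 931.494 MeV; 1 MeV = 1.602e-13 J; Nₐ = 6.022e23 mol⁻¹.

1.44e+14 J/mol

Σm = 80·m_p + 96·m_n = 80.58240 + 96.83136 = 177.41376 u
Mass defect Δm = 177.41376 − 175.80948 = 1.60428 u
E_B = 1.60428 × 931.494 = 1494.38 MeV
Per nucleus in joules: 1494.38 MeV × 1.602e-13 J/MeV = 2.3940e-10 J
Per mole: 2.3940e-10 J × 6.022e23 mol⁻¹ = 1.4417e+14 J/mol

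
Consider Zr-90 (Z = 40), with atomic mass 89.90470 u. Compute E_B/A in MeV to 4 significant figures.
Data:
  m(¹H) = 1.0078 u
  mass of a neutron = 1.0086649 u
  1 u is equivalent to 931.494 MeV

Σm = 40·m(¹H) + 50·m_n = 40.3120 + 50.4332450 = 90.7452450 u
Δm = 90.7452450 − 89.90470 = 0.8405450 u
E_B = 0.8405450 × 931.494 = 782.963 MeV
Dividing by A = 90 gives 8.700 MeV per nucleon.

8.700 MeV/nucleon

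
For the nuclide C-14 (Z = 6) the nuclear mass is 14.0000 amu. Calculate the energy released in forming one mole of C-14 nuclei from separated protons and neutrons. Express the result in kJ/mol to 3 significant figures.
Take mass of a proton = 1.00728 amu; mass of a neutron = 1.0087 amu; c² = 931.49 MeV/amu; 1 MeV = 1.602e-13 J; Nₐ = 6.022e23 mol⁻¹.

With 6 protons and 8 neutrons (A = 14):
Mass of separated nucleons = 6(1.00728) + 8(1.0087) = 6.04368 + 8.0696 = 14.11328 amu
Mass defect Δm = 14.11328 − 14.0000 = 0.11328 amu
E_B = 0.11328 × 931.49 = 105.519 MeV
Per nucleus in joules: 105.519 MeV × 1.602e-13 J/MeV = 1.6904e-11 J
Per mole: 1.6904e-11 J × 6.022e23 mol⁻¹ = 1.0180e+13 J/mol

1.02e+10 kJ/mol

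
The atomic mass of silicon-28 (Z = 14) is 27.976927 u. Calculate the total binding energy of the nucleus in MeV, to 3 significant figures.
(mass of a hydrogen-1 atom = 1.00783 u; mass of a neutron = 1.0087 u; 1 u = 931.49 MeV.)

With 14 protons and 14 neutrons (A = 28):
Σm = 14·m(¹H) + 14·m_n = 14.10962 + 14.1218 = 28.23142 u
Mass defect Δm = 28.23142 − 27.976927 = 0.254493 u
Converting to energy: 0.254493 u × 931.49 MeV/u = 237.058 MeV

237 MeV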